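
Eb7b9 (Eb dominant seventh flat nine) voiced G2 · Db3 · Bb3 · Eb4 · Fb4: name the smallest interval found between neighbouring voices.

Adjacent intervals: G2→Db3 = diminished fifth; Db3→Bb3 = major sixth; Bb3→Eb4 = perfect fourth; Eb4→Fb4 = minor second.
The smallest is Eb4 to Fb4, a minor second (1 semitone).

minor second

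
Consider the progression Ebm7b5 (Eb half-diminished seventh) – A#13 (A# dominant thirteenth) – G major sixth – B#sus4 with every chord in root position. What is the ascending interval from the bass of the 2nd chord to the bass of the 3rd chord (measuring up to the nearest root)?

diminished 7th

The roots are A# and G.
A# up to G is 9 semitones, a whole step narrower than a major seventh, so the interval is diminished.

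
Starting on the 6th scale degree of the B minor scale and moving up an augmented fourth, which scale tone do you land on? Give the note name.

C#

The scale is B C# D E F# G A.
The 6th scale degree is G; an augmented fourth above that is C# — scale degree 2.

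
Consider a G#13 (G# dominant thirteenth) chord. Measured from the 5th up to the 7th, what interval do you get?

m3

The chord tones of G# dominant thirteenth are G#-B#-D#-F#-A#-E#.
5th = D#; 7th = F#.
3 letter names make it a third; at 3 semitones (a half step narrower than major) the quality is minor.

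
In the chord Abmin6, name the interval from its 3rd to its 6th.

Spelling the chord: Ab, Cb, Eb, F.
3rd = Cb; 6th = F.
4 letter names make it a fourth; at 6 semitones (a half step wider than perfect) the quality is augmented.

augmented fourth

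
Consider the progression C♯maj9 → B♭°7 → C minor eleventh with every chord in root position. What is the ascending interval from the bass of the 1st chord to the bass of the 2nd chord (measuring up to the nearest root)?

diminished seventh

The roots are C♯ and B♭.
C♯ up to B♭ is 9 semitones, a whole step narrower than a major seventh, so the interval is diminished.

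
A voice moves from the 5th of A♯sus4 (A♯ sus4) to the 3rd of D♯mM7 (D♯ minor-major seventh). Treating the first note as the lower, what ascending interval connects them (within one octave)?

A♯sus4 (A♯ sus4) has E♯ as its 5th, and D♯mM7 (D♯ minor-major seventh) has F♯ as its 3rd.
From E♯ to F♯: 1 semitone over a second = minor.

minor second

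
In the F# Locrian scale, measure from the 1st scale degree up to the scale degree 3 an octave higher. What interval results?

minor tenth

Spelling the F# Locrian scale: F# G A B C D E.
1st scale degree = F#; scale degree 3 (up an octave) = A.
From F# to A: 15 semitones over a tenth = minor.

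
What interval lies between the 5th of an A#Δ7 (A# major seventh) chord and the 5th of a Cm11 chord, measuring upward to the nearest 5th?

d3

The 5th of A#Δ7 (A# major seventh) is E#; the 5th of Cm11 is G.
From E# to G: 2 semitones over a third = diminished.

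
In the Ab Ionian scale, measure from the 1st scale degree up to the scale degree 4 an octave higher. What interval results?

The scale runs Ab Bb C Db Eb F G.
The 1st scale degree is Ab and the 4th scale degree (up an octave) is Db.
Ab up to Db spans 11 letter names and 17 semitones — a perfect eleventh.

perfect 11th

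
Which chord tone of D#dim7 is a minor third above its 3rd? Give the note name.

The chord tones of D#dim7 (D# diminished seventh) are D#-F#-A-C.
The 3rd is F#. A minor third above F# is A.
A is the chord's 5th.

A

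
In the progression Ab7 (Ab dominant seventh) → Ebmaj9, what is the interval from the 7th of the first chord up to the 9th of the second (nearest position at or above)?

major 7th

Ab7 (Ab dominant seventh) has Gb as its 7th, and Ebmaj9 has F as its 9th.
From Gb to F is 11 semitones, exactly the major seventh.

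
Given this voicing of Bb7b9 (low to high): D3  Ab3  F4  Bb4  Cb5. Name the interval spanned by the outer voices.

diminished fourteenth

The outer voices are D3 and Cb5.
14 letter names make it a fourteenth; at 21 semitones (a whole step narrower than major) the quality is diminished.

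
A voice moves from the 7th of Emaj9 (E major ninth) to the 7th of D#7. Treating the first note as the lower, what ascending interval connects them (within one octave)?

Emaj9 (E major ninth) has D# as its 7th, and D#7 has C# as its 7th.
D# up to C# is 10 semitones, a half step narrower than a major seventh, so the interval is minor.

m7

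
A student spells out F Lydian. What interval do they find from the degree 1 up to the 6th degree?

F lydian: F G A B C D E.
So we need the interval from F up to D.
F up to D spans 6 letter names and 9 semitones — a major sixth.

major sixth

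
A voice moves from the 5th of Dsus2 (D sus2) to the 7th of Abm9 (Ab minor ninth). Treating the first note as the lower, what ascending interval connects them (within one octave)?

diminished seventh

The 5th of Dsus2 (D sus2) is A; the 7th of Abm9 (Ab minor ninth) is Gb.
From A to Gb: 9 semitones over a seventh = diminished.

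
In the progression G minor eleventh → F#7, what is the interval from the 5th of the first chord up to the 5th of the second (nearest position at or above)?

M7

G minor eleventh has D as its 5th, and F#7 has C# as its 5th.
From D to C# is 11 semitones, exactly the major seventh.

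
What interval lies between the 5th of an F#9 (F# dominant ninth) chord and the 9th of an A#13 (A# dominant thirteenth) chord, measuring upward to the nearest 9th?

The 5th of F#9 (F# dominant ninth) is C#; the 9th of A#13 (A# dominant thirteenth) is B#.
Counting 7 letters and 11 half steps from C# gives a major seventh.

M7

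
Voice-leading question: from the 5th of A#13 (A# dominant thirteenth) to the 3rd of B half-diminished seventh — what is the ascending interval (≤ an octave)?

The 5th of A#13 (A# dominant thirteenth) is E#; the 3rd of B half-diminished seventh is D.
From E# to D: 9 semitones over a seventh = diminished.

diminished seventh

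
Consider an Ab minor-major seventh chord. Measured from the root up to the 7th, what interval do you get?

AbmM7 (Ab minor-major seventh) is spelled Ab–Cb–Eb–G.
So we need the interval from Ab up to G.
Ab up to G spans 7 letter names and 11 semitones — a major seventh.

M7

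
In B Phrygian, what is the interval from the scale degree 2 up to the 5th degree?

B phrygian: B C D E F# G A.
Scale degree 2 = C; scale degree 5 = F#.
4 letter names make it a fourth; at 6 semitones (a half step wider than perfect) the quality is augmented.

augmented fourth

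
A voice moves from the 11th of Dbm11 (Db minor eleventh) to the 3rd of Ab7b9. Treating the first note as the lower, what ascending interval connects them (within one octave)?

augmented fourth

The 11th of Dbm11 (Db minor eleventh) is Gb; the 3rd of Ab7b9 is C.
From Gb to C: 6 semitones over a fourth = augmented.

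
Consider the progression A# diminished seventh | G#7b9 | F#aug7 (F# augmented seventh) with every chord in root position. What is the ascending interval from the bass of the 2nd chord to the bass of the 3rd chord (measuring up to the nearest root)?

The roots are G# and F#.
From G# to F#: 10 semitones over a seventh = minor.

minor seventh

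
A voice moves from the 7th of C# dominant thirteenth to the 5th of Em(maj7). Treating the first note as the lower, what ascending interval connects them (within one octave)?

perfect unison

The 7th of C# dominant thirteenth is B; the 5th of Em(maj7) is B.
B up to B spans 1 letter names and 0 semitones — a perfect unison.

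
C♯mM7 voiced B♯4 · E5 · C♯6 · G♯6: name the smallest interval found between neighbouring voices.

Adjacent intervals: B♯4→E5 = diminished fourth; E5→C♯6 = major sixth; C♯6→G♯6 = perfect fifth.
The smallest is B♯4 to E5, a diminished fourth (4 semitones).

diminished fourth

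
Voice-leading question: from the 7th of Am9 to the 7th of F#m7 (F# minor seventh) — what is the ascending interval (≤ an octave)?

M6

The 7th of Am9 is G; the 7th of F#m7 (F# minor seventh) is E.
G up to E spans 6 letter names and 9 semitones — a major sixth.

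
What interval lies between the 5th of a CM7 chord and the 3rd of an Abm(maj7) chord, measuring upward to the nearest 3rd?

CM7 has G as its 5th, and Abm(maj7) has Cb as its 3rd.
G up to Cb is 4 semitones, a half step narrower than a perfect fourth, so the interval is diminished.

diminished fourth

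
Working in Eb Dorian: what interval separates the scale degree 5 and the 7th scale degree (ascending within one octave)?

Spelling Eb Dorian: Eb F Gb Ab Bb C Db.
That puts Bb below Db.
Bb up to Db is 3 semitones, a half step narrower than a major third, so the interval is minor.

minor third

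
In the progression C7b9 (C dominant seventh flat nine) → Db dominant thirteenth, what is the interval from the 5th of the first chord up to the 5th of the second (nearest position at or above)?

m2

The 5th of C7b9 (C dominant seventh flat nine) is G; the 5th of Db dominant thirteenth is Ab.
G up to Ab is 1 semitone, a half step narrower than a major second, so the interval is minor.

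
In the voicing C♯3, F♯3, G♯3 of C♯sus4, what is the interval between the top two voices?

Those voices are F♯3 and G♯3.
Counting 2 letters and 2 half steps from F♯ gives a major second.

M2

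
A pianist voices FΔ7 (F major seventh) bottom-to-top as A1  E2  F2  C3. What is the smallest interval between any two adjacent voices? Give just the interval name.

Adjacent intervals: A1→E2 = perfect fifth; E2→F2 = minor second; F2→C3 = perfect fifth.
The smallest is E2 to F2, a minor second (1 semitone).

minor second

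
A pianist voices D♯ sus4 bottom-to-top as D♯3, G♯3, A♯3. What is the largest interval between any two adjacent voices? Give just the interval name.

Adjacent intervals: D♯3→G♯3 = perfect fourth; G♯3→A♯3 = major second.
The largest is D♯3 to G♯3, a perfect fourth (5 semitones).

perfect 4th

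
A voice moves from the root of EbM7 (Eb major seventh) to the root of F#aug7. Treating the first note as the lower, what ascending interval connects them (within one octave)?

EbM7 (Eb major seventh) has Eb as its root, and F#aug7 has F# as its root.
Eb up to F# is 3 semitones, a half step wider than a major second, so the interval is augmented.

augmented second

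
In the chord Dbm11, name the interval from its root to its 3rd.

minor third

Spelling the chord: Db–Fb–Ab–Cb–Eb–Gb.
Root = Db; 3rd = Fb.
Db up to Fb is 3 semitones, a half step narrower than a major third, so the interval is minor.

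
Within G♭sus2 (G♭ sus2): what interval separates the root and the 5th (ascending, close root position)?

G♭sus2: G♭-A♭-D♭.
That puts G♭ below D♭.
G♭ up to D♭ spans 5 letter names and 7 semitones — a perfect fifth.

perfect 5th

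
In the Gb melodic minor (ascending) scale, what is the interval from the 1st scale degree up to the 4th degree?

perfect 4th

Spelling the Gb melodic minor (ascending) scale: Gb Ab Bbb Cb Db Eb F.
So we need the interval from Gb up to Cb.
Counting 4 letters and 5 half steps from Gb gives a perfect fourth.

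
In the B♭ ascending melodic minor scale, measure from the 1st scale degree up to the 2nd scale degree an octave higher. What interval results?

M9

B♭ melodic minor: B♭ C D♭ E♭ F G A.
That puts B♭ below C.
Counting 9 letters and 14 half steps from B♭ gives a major ninth.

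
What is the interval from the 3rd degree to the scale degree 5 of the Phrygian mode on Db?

major third

Db phrygian: Db Ebb Fb Gb Ab Bbb Cb.
So we need the interval from Fb up to Ab.
From Fb to Ab is 4 semitones, exactly the major third.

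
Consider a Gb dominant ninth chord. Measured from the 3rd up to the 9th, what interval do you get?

Gb9 (Gb dominant ninth) is spelled Gb-Bb-Db-Fb-Ab.
The 3rd is Bb and the 9th is Ab.
7 letter names make it a seventh; at 10 semitones (a half step narrower than major) the quality is minor.

m7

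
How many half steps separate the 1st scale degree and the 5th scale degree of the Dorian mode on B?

The scale is B C# D E F# G# A.
B up to F# is a perfect fifth — 7 semitones.

7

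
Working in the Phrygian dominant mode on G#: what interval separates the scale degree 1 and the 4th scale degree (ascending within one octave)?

Spelling the Phrygian dominant mode on G#: G# A B# C# D# E F#.
Scale degree 1 = G#; 4th scale degree = C#.
From G# to C# is 5 semitones, exactly the perfect fourth.

perfect 4th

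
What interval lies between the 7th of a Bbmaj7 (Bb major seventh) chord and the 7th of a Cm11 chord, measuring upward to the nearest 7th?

minor 2nd

Bbmaj7 (Bb major seventh) has A as its 7th, and Cm11 has Bb as its 7th.
From A to Bb: 1 semitone over a second = minor.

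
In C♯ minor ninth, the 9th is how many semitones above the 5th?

7

Spelling the chord: C♯-E-G♯-B-D♯.
G♯ to D♯ is a perfect fifth: 7 semitones.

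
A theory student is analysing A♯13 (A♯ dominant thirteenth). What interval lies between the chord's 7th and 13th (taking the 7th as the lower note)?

M7

The chord tones of A♯13 (A♯ dominant thirteenth) are A♯–C𝄪–E♯–G♯–B♯–F𝄪.
The 7th is G♯ and the 13th is F𝄪.
From G♯ to F𝄪 is 11 semitones, exactly the major seventh.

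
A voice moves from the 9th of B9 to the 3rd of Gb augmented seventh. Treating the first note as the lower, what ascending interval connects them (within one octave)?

B9 has C# as its 9th, and Gb augmented seventh has Bb as its 3rd.
From C# to Bb: 9 semitones over a seventh = diminished.

d7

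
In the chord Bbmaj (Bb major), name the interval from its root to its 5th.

Bb major is spelled Bb–D–F.
The root is Bb and the 5th is F.
Bb up to F spans 5 letter names and 7 semitones — a perfect fifth.

perfect 5th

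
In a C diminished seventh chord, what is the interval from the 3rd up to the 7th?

C°7: C-E♭-G♭-B𝄫.
So we need the interval from E♭ up to B𝄫.
5 letter names make it a fifth; at 6 semitones (a half step narrower than perfect) the quality is diminished.

diminished fifth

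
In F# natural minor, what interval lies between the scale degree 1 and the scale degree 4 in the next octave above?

F# natural minor: F# G# A B C# D E.
That puts F# below B.
F# up to B spans 11 letter names and 17 semitones — a perfect eleventh.

perfect eleventh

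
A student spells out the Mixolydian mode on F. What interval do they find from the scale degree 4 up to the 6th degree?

major 3rd

Spelling the Mixolydian mode on F: F G A B♭ C D E♭.
That puts B♭ below D.
From B♭ to D is 4 semitones, exactly the major third.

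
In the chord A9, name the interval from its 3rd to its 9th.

A9: A–C#–E–G–B.
3rd = C#; 9th = B.
7 letter names make it a seventh; at 10 semitones (a half step narrower than major) the quality is minor.

minor seventh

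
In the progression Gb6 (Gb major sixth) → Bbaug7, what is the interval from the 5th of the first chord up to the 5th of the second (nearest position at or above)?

The 5th of Gb6 (Gb major sixth) is Db; the 5th of Bbaug7 is F#.
3 letter names make it a third; at 5 semitones (a half step wider than major) the quality is augmented.

augmented third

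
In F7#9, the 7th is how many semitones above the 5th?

3

Spelling the chord: F–A–C–Eb–G#.
C to Eb is a minor third: 3 semitones.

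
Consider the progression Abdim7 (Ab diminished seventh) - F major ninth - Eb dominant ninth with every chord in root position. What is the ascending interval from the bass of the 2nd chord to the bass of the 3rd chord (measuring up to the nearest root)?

m7

The roots are F and Eb.
F up to Eb is 10 semitones, a half step narrower than a major seventh, so the interval is minor.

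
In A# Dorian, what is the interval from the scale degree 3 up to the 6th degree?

A4

A# dorian: A# B# C# D# E# F## G#.
That puts C# below F##.
4 letter names make it a fourth; at 6 semitones (a half step wider than perfect) the quality is augmented.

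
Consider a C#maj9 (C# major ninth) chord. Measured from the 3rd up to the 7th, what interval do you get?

Spelling the chord: C#-E#-G#-B#-D#.
So we need the interval from E# up to B#.
E# up to B# spans 5 letter names and 7 semitones — a perfect fifth.

perfect 5th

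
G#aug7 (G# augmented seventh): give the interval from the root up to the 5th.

A5

Spelling the chord: G#, B#, D##, F#.
The root is G# and the 5th is D##.
5 letter names make it a fifth; at 8 semitones (a half step wider than perfect) the quality is augmented.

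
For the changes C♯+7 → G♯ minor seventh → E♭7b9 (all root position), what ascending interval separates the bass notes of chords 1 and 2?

The roots are C♯ and G♯.
C♯ up to G♯ spans 5 letter names and 7 semitones — a perfect fifth.

perfect 5th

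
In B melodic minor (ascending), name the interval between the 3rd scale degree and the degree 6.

B melodic minor: B C# D E F# G# A#.
The 3rd scale degree is D and the degree 6 is G#.
D up to G# is 6 semitones, a half step wider than a perfect fourth, so the interval is augmented.

augmented fourth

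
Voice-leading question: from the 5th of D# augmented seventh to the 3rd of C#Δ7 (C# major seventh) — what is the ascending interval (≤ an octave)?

The 5th of D# augmented seventh is A##; the 3rd of C#Δ7 (C# major seventh) is E#.
A## up to E# is 6 semitones, a half step narrower than a perfect fifth, so the interval is diminished.

diminished fifth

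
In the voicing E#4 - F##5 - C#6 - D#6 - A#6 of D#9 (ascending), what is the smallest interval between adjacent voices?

Adjacent intervals: E#4→F##5 = major ninth; F##5→C#6 = diminished fifth; C#6→D#6 = major second; D#6→A#6 = perfect fifth.
The smallest is C#6 to D#6, a major second (2 semitones).

major 2nd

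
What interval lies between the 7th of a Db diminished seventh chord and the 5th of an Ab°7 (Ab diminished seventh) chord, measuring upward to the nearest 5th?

Db diminished seventh has Cbb as its 7th, and Ab°7 (Ab diminished seventh) has Ebb as its 5th.
From Cbb to Ebb is 4 semitones, exactly the major third.

major third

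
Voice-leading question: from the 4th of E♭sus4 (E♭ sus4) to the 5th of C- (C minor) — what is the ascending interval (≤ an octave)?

major seventh

E♭sus4 (E♭ sus4) has A♭ as its 4th, and C- (C minor) has G as its 5th.
Counting 7 letters and 11 half steps from A♭ gives a major seventh.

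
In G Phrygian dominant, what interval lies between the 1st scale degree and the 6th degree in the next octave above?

G phrygian dominant: G A♭ B C D E♭ F.
1st scale degree = G; 6th scale degree (up an octave) = E♭.
13 letter names make it a thirteenth; at 20 semitones (a half step narrower than major) the quality is minor.

m13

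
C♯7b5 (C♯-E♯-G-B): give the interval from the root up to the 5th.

So we need the interval from C♯ up to G.
5 letter names make it a fifth; at 6 semitones (a half step narrower than perfect) the quality is diminished.

diminished fifth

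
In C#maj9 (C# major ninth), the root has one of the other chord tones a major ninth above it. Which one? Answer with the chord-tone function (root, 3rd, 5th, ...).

9th

The chord tones of C#maj9 are C# E# G# B# D#.
The root is C#. A major ninth above C# is D#.
D# is the chord's 9th.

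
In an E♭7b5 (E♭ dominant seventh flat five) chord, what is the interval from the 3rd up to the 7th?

diminished fifth

E♭7b5: E♭ G B𝄫 D♭.
That puts G below D♭.
From G to D♭: 6 semitones over a fifth = diminished.
This 3–7 tritone is the characteristic tension at the heart of the dominant sound.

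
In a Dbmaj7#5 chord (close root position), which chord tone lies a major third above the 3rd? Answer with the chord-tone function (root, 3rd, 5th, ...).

5th

The chord tones of Dbmaj7#5 are Db F A C.
The 3rd is F. A major third above F is A.
A is the chord's 5th.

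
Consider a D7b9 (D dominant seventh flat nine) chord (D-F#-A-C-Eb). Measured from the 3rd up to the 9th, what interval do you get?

So we need the interval from F# up to Eb.
From F# to Eb: 9 semitones over a seventh = diminished.

d7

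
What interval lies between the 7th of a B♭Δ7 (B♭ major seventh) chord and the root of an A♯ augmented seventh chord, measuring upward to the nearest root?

The 7th of B♭Δ7 (B♭ major seventh) is A; the root of A♯ augmented seventh is A♯.
A up to A♯ is 1 semitone, a half step wider than a perfect unison, so the interval is augmented.

A1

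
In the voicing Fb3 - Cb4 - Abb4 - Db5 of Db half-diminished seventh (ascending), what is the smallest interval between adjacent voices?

augmented fourth

Adjacent intervals: Fb3→Cb4 = perfect fifth; Cb4→Abb4 = minor sixth; Abb4→Db5 = augmented fourth.
The smallest is Abb4 to Db5, an augmented fourth (6 semitones).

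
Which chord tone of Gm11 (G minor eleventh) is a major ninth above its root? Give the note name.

G minor eleventh: G-B♭-D-F-A-C.
The root is G. A major ninth above G is A.
A is the chord's 9th.

A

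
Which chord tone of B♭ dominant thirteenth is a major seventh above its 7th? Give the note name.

G

B♭13 is spelled B♭, D, F, A♭, C, G.
The 7th is A♭. A major seventh above A♭ is G.
G is the chord's 13th.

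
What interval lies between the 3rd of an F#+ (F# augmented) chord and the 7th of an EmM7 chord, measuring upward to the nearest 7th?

perfect fourth

F#+ (F# augmented) has A# as its 3rd, and EmM7 has D# as its 7th.
Counting 4 letters and 5 half steps from A# gives a perfect fourth.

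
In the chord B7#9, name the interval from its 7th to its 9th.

A3

Spelling the chord: B, D♯, F♯, A, C𝄪.
So we need the interval from A up to C𝄪.
A up to C𝄪 is 5 semitones, a half step wider than a major third, so the interval is augmented.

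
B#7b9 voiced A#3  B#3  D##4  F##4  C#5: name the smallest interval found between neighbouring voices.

Adjacent intervals: A#3→B#3 = major second; B#3→D##4 = major third; D##4→F##4 = minor third; F##4→C#5 = diminished fifth.
The smallest is A#3 to B#3, a major second (2 semitones).

major second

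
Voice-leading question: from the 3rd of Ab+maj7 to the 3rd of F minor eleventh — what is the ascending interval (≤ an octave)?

minor 6th

The 3rd of Ab+maj7 is C; the 3rd of F minor eleventh is Ab.
From C to Ab: 8 semitones over a sixth = minor.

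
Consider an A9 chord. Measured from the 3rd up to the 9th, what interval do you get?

minor seventh

The chord tones of A9 are A, C#, E, G, B.
3rd = C#; 9th = B.
7 letter names make it a seventh; at 10 semitones (a half step narrower than major) the quality is minor.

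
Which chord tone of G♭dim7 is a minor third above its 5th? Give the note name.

The chord tones of G♭dim7 (G♭ diminished seventh) are G♭ B𝄫 D𝄫 F𝄫.
The 5th is D𝄫. A minor third above D𝄫 is F𝄫.
F𝄫 is the chord's 7th.

Fbb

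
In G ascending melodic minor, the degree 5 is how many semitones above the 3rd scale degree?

4

The scale is G A Bb C D E F#.
Bb up to D is a major third — 4 semitones.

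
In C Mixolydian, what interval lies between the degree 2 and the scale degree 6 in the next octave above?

Spelling C Mixolydian: C D E F G A Bb.
That puts D below A.
D up to A spans 12 letter names and 19 semitones — a perfect twelfth.

perfect twelfth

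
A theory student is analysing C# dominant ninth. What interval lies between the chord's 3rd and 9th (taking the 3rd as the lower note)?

C#9 is spelled C# E# G# B D#.
So we need the interval from E# up to D#.
E# up to D# is 10 semitones, a half step narrower than a major seventh, so the interval is minor.

minor seventh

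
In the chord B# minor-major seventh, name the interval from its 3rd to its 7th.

The chord tones of B#mM7 are B#–D#–F##–A##.
So we need the interval from D# up to A##.
5 letter names make it a fifth; at 8 semitones (a half step wider than perfect) the quality is augmented.

A5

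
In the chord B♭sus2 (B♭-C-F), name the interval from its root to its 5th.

perfect fifth

The root is B♭ and the 5th is F.
B♭ up to F spans 5 letter names and 7 semitones — a perfect fifth.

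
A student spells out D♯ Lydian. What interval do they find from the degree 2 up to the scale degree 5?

Spelling D♯ Lydian: D♯ E♯ F𝄪 G𝄪 A♯ B♯ C𝄪.
The degree 2 is E♯ and the degree 5 is A♯.
E♯ up to A♯ spans 4 letter names and 5 semitones — a perfect fourth.

P4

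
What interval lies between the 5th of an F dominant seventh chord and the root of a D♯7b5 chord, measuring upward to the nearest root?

augmented second

The 5th of F dominant seventh is C; the root of D♯7b5 is D♯.
2 letter names make it a second; at 3 semitones (a half step wider than major) the quality is augmented.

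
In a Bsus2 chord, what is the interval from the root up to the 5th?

perfect fifth

The chord tones of Bsus2 are B-C#-F#.
So we need the interval from B up to F#.
From B to F# is 7 semitones, exactly the perfect fifth.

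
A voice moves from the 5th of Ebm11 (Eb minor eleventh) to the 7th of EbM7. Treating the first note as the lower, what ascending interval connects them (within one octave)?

major third

Ebm11 (Eb minor eleventh) has Bb as its 5th, and EbM7 has D as its 7th.
Bb up to D spans 3 letter names and 4 semitones — a major third.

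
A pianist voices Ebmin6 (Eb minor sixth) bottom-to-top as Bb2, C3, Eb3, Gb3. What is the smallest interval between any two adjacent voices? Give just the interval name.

Adjacent intervals: Bb2→C3 = major second; C3→Eb3 = minor third; Eb3→Gb3 = minor third.
The smallest is Bb2 to C3, a major second (2 semitones).

major second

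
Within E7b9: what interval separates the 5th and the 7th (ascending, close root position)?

The chord tones of E7b9 (E dominant seventh flat nine) are E, G♯, B, D, F.
The 5th is B and the 7th is D.
3 letter names make it a third; at 3 semitones (a half step narrower than major) the quality is minor.

m3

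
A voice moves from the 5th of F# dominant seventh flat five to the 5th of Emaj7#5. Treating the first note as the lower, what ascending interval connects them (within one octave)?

augmented seventh

F# dominant seventh flat five has C as its 5th, and Emaj7#5 has B# as its 5th.
From C to B#: 12 semitones over a seventh = augmented.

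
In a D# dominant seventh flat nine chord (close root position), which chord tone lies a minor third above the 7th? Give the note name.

E

D#7b9 is spelled D#, F##, A#, C#, E.
The 7th is C#. A minor third above C# is E.
E is the chord's 9th.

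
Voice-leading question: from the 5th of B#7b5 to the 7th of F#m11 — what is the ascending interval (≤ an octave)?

minor 7th

B#7b5 has F# as its 5th, and F#m11 has E as its 7th.
7 letter names make it a seventh; at 10 semitones (a half step narrower than major) the quality is minor.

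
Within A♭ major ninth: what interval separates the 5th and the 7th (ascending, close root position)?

A♭ major ninth: A♭ C E♭ G B♭.
That puts E♭ below G.
E♭ up to G spans 3 letter names and 4 semitones — a major third.

major third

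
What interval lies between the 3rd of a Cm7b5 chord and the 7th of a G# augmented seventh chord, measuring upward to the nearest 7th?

The 3rd of Cm7b5 is Eb; the 7th of G# augmented seventh is F#.
From Eb to F#: 3 semitones over a second = augmented.

augmented second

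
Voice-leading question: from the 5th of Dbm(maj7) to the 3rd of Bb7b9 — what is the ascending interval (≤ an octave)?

Dbm(maj7) has Ab as its 5th, and Bb7b9 has D as its 3rd.
4 letter names make it a fourth; at 6 semitones (a half step wider than perfect) the quality is augmented.

augmented 4th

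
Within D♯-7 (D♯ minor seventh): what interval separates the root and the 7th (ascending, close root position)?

minor seventh

D♯min7: D♯-F♯-A♯-C♯.
Root = D♯; 7th = C♯.
7 letter names make it a seventh; at 10 semitones (a half step narrower than major) the quality is minor.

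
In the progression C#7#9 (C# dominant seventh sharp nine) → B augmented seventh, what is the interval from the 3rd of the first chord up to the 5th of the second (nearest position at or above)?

major second

C#7#9 (C# dominant seventh sharp nine) has E# as its 3rd, and B augmented seventh has F## as its 5th.
From E# to F## is 2 semitones, exactly the major second.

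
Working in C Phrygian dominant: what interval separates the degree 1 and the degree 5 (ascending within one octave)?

Spelling C Phrygian dominant: C Db E F G Ab Bb.
Degree 1 = C; scale degree 5 = G.
From C to G is 7 semitones, exactly the perfect fifth.

perfect 5th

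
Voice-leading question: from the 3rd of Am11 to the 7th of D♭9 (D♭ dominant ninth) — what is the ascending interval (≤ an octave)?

diminished 8th

Am11 has C as its 3rd, and D♭9 (D♭ dominant ninth) has C♭ as its 7th.
8 letter names make it an octave; at 11 semitones (a half step narrower than perfect) the quality is diminished.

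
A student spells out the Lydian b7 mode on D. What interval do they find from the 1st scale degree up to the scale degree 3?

major third

D lydian dominant: D E F# G# A B C.
The 1st scale degree is D and the scale degree 3 is F#.
Counting 3 letters and 4 half steps from D gives a major third.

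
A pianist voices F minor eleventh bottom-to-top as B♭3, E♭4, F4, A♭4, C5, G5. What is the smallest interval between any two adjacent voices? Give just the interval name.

Adjacent intervals: B♭3→E♭4 = perfect fourth; E♭4→F4 = major second; F4→A♭4 = minor third; A♭4→C5 = major third; C5→G5 = perfect fifth.
The smallest is E♭4 to F4, a major second (2 semitones).

major second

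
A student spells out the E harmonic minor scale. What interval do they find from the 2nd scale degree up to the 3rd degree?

minor second

The scale runs E F# G A B C D#.
That puts F# below G.
From F# to G: 1 semitone over a second = minor.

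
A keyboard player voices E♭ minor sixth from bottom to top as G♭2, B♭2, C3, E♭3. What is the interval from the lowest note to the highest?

The outer voices are G♭2 and E♭3.
From G♭ to E♭ is 9 semitones, exactly the major sixth.

major sixth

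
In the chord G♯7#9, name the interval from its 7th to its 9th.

augmented 3rd

The chord tones of G♯7#9 (G♯ dominant seventh sharp nine) are G♯–B♯–D♯–F♯–A𝄪.
So we need the interval from F♯ up to A𝄪.
F♯ up to A𝄪 is 5 semitones, a half step wider than a major third, so the interval is augmented.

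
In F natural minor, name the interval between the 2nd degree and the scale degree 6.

diminished fifth

Spelling F natural minor: F G A♭ B♭ C D♭ E♭.
The 2nd degree is G and the scale degree 6 is D♭.
From G to D♭: 6 semitones over a fifth = diminished.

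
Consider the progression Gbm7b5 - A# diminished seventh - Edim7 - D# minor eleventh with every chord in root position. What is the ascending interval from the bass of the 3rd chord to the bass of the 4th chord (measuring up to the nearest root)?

The roots are E and D#.
Counting 7 letters and 11 half steps from E gives a major seventh.

M7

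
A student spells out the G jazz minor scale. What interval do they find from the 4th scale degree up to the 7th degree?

augmented fourth

The scale runs G A Bb C D E F#.
That puts C below F#.
C up to F# is 6 semitones, a half step wider than a perfect fourth, so the interval is augmented.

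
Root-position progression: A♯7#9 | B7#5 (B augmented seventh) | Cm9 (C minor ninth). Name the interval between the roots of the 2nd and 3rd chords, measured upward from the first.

minor second

The roots are B and C.
From B to C: 1 semitone over a second = minor.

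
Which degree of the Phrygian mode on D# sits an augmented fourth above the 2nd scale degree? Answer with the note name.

A#

The scale is D# E F# G# A# B C#.
The 2nd scale degree is E; an augmented fourth above that is A# — scale degree 5.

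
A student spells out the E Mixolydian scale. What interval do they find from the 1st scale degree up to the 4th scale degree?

The scale runs E F♯ G♯ A B C♯ D.
So we need the interval from E up to A.
E up to A spans 4 letter names and 5 semitones — a perfect fourth.

perfect fourth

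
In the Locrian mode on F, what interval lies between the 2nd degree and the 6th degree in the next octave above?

perfect twelfth

F locrian: F Gb Ab Bb Cb Db Eb.
2nd degree = Gb; scale degree 6 (up an octave) = Db.
From Gb to Db is 19 semitones, exactly the perfect twelfth.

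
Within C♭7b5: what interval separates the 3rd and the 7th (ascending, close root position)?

d5

Spelling the chord: C♭, E♭, G𝄫, B𝄫.
So we need the interval from E♭ up to B𝄫.
E♭ up to B𝄫 is 6 semitones, a half step narrower than a perfect fifth, so the interval is diminished.
This 3–7 tritone is the characteristic tension at the heart of the dominant sound.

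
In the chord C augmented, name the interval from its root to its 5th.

augmented fifth

Spelling the chord: C E G#.
The root is C and the 5th is G#.
5 letter names make it a fifth; at 8 semitones (a half step wider than perfect) the quality is augmented.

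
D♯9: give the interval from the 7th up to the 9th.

Spelling the chord: D♯-F𝄪-A♯-C♯-E♯.
7th = C♯; 9th = E♯.
Counting 3 letters and 4 half steps from C♯ gives a major third.

major third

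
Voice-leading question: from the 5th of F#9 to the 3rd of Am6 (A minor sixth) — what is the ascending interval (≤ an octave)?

d8

F#9 has C# as its 5th, and Am6 (A minor sixth) has C as its 3rd.
C# up to C is 11 semitones, a half step narrower than a perfect octave, so the interval is diminished.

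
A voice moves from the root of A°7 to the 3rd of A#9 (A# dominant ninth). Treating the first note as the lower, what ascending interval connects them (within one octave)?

augmented third

A°7 has A as its root, and A#9 (A# dominant ninth) has C## as its 3rd.
From A to C##: 5 semitones over a third = augmented.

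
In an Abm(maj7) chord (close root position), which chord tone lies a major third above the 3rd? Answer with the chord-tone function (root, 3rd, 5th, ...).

5th

Spelling the chord: Ab-Cb-Eb-G.
The 3rd is Cb. A major third above Cb is Eb.
Eb is the chord's 5th.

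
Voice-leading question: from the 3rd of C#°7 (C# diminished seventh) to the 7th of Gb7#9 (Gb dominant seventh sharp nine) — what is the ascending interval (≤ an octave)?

C#°7 (C# diminished seventh) has E as its 3rd, and Gb7#9 (Gb dominant seventh sharp nine) has Fb as its 7th.
E up to Fb is 0 semitones, a whole step narrower than a major second, so the interval is diminished.

diminished 2nd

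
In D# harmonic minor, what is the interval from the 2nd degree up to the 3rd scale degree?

The scale runs D# E# F# G# A# B C##.
The 2nd degree is E# and the degree 3 is F#.
2 letter names make it a second; at 1 semitone (a half step narrower than major) the quality is minor.

minor 2nd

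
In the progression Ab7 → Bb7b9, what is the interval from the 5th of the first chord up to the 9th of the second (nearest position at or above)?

Ab7 has Eb as its 5th, and Bb7b9 has Cb as its 9th.
Eb up to Cb is 8 semitones, a half step narrower than a major sixth, so the interval is minor.

minor sixth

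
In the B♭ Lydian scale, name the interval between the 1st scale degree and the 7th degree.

The scale runs B♭ C D E F G A.
The 1st scale degree is B♭ and the scale degree 7 is A.
B♭ up to A spans 7 letter names and 11 semitones — a major seventh.

major seventh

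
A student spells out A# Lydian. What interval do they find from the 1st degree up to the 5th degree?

perfect fifth

Spelling A# Lydian: A# B# C## D## E# F## G##.
That puts A# below E#.
Counting 5 letters and 7 half steps from A# gives a perfect fifth.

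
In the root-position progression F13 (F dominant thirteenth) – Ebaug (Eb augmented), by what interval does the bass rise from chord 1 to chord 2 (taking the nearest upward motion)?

minor seventh

The roots are F and Eb.
From F to Eb: 10 semitones over a seventh = minor.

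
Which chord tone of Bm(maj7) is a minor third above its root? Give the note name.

D

Bm(maj7) is spelled B, D, F♯, A♯.
The root is B. A minor third above B is D.
D is the chord's 3rd.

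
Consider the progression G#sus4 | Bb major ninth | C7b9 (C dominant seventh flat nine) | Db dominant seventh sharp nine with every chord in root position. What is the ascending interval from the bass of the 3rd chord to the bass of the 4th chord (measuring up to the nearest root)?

The roots are C and Db.
From C to Db: 1 semitone over a second = minor.

minor second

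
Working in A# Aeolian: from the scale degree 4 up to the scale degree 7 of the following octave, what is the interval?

perfect eleventh

The scale runs A# B# C# D# E# F# G#.
The scale degree 4 is D# and the 7th scale degree (up an octave) is G#.
From D# to G# is 17 semitones, exactly the perfect eleventh.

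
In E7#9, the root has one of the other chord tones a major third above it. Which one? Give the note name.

The chord tones of E7#9 (E dominant seventh sharp nine) are E G# B D F##.
The root is E. A major third above E is G#.
G# is the chord's 3rd.

G#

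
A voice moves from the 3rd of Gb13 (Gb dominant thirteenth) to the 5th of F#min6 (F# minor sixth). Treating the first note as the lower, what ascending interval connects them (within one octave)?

augmented second

The 3rd of Gb13 (Gb dominant thirteenth) is Bb; the 5th of F#min6 (F# minor sixth) is C#.
From Bb to C#: 3 semitones over a second = augmented.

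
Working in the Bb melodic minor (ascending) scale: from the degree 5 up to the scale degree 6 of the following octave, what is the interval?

major 9th

Spelling the Bb melodic minor (ascending) scale: Bb C Db Eb F G A.
So we need the interval from F up to G.
From F to G is 14 semitones, exactly the major ninth.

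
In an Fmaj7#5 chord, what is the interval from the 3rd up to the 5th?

F augmented major seventh: F, A, C♯, E.
3rd = A; 5th = C♯.
From A to C♯ is 4 semitones, exactly the major third.

major third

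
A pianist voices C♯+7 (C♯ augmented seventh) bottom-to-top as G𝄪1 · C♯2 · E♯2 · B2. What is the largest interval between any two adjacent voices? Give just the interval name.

Adjacent intervals: G𝄪1→C♯2 = diminished fourth; C♯2→E♯2 = major third; E♯2→B2 = diminished fifth.
The largest is E♯2 to B2, a diminished fifth (6 semitones).

diminished fifth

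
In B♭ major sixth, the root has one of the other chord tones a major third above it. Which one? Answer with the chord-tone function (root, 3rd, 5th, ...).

3rd

Spelling the chord: B♭-D-F-G.
The root is B♭. A major third above B♭ is D.
D is the chord's 3rd.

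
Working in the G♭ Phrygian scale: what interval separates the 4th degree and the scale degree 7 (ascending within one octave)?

Spelling the G♭ Phrygian scale: G♭ A𝄫 B𝄫 C♭ D♭ E𝄫 F♭.
4th degree = C♭; degree 7 = F♭.
Counting 4 letters and 5 half steps from C♭ gives a perfect fourth.

perfect 4th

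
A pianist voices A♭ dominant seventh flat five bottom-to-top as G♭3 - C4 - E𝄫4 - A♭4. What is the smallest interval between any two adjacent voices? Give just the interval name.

diminished 3rd

Adjacent intervals: G♭3→C4 = augmented fourth; C4→E𝄫4 = diminished third; E𝄫4→A♭4 = augmented fourth.
The smallest is C4 to E𝄫4, a diminished third (2 semitones).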